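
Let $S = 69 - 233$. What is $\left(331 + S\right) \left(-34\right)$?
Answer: $-5678$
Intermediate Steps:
$S = -164$
$\left(331 + S\right) \left(-34\right) = \left(331 - 164\right) \left(-34\right) = 167 \left(-34\right) = -5678$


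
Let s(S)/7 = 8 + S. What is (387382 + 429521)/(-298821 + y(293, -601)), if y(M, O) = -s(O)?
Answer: -816903/294670 ≈ -2.7723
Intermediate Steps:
s(S) = 56 + 7*S (s(S) = 7*(8 + S) = 56 + 7*S)
y(M, O) = -56 - 7*O (y(M, O) = -(56 + 7*O) = -56 - 7*O)
(387382 + 429521)/(-298821 + y(293, -601)) = (387382 + 429521)/(-298821 + (-56 - 7*(-601))) = 816903/(-298821 + (-56 + 4207)) = 816903/(-298821 + 4151) = 816903/(-294670) = 816903*(-1/294670) = -816903/294670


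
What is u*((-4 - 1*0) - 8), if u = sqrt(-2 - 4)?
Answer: -12*I*sqrt(6) ≈ -29.394*I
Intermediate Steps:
u = I*sqrt(6) (u = sqrt(-6) = I*sqrt(6) ≈ 2.4495*I)
u*((-4 - 1*0) - 8) = (I*sqrt(6))*((-4 - 1*0) - 8) = (I*sqrt(6))*((-4 + 0) - 8) = (I*sqrt(6))*(-4 - 8) = (I*sqrt(6))*(-12) = -12*I*sqrt(6)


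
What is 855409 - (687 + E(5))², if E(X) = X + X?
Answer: 369600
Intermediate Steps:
E(X) = 2*X
855409 - (687 + E(5))² = 855409 - (687 + 2*5)² = 855409 - (687 + 10)² = 855409 - 1*697² = 855409 - 1*485809 = 855409 - 485809 = 369600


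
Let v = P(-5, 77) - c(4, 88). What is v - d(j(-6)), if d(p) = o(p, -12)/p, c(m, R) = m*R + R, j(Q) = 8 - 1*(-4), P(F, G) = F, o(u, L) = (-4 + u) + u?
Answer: -1340/3 ≈ -446.67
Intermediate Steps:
o(u, L) = -4 + 2*u
j(Q) = 12 (j(Q) = 8 + 4 = 12)
c(m, R) = R + R*m (c(m, R) = R*m + R = R + R*m)
d(p) = (-4 + 2*p)/p
v = -445 (v = -5 - 88*(1 + 4) = -5 - 88*5 = -5 - 1*440 = -5 - 440 = -445)
v - d(j(-6)) = -445 - (2 - 4/12) = -445 - (2 - 4*1/12) = -445 - (2 - ⅓) = -445 - 1*5/3 = -445 - 5/3 = -1340/3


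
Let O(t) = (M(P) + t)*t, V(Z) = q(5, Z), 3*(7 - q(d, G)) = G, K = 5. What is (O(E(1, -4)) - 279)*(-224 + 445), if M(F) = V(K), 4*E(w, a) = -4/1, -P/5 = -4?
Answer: -187850/3 ≈ -62617.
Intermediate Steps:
P = 20 (P = -5*(-4) = 20)
q(d, G) = 7 - G/3
V(Z) = 7 - Z/3
E(w, a) = -1 (E(w, a) = (-4/1)/4 = (-4*1)/4 = (¼)*(-4) = -1)
M(F) = 16/3 (M(F) = 7 - ⅓*5 = 7 - 5/3 = 16/3)
O(t) = t*(16/3 + t) (O(t) = (16/3 + t)*t = t*(16/3 + t))
(O(E(1, -4)) - 279)*(-224 + 445) = ((⅓)*(-1)*(16 + 3*(-1)) - 279)*(-224 + 445) = ((⅓)*(-1)*(16 - 3) - 279)*221 = ((⅓)*(-1)*13 - 279)*221 = (-13/3 - 279)*221 = -850/3*221 = -187850/3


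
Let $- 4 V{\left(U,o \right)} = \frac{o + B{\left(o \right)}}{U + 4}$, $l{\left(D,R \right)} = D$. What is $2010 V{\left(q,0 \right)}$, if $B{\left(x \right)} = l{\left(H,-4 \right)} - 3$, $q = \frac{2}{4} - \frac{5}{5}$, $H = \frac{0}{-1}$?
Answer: $\frac{3015}{7} \approx 430.71$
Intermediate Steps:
$H = 0$ ($H = 0 \left(-1\right) = 0$)
$q = - \frac{1}{2}$ ($q = 2 \cdot \frac{1}{4} - 1 = \frac{1}{2} - 1 = - \frac{1}{2} \approx -0.5$)
$B{\left(x \right)} = -3$ ($B{\left(x \right)} = 0 - 3 = -3$)
$V{\left(U,o \right)} = - \frac{-3 + o}{4 \left(4 + U\right)}$ ($V{\left(U,o \right)} = - \frac{\left(o - 3\right) \frac{1}{U + 4}}{4} = - \frac{\left(-3 + o\right) \frac{1}{4 + U}}{4} = - \frac{\frac{1}{4 + U} \left(-3 + o\right)}{4} = - \frac{-3 + o}{4 \left(4 + U\right)}$)
$2010 V{\left(q,0 \right)} = 2010 \frac{3 - 0}{4 \left(4 - \frac{1}{2}\right)} = 2010 \frac{3 + 0}{4 \cdot \frac{7}{2}} = 2010 \cdot \frac{1}{4} \cdot \frac{2}{7} \cdot 3 = 2010 \cdot \frac{3}{14} = \frac{3015}{7}$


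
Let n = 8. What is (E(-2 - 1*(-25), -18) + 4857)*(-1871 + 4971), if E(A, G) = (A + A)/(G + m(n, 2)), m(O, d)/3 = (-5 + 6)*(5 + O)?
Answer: 316333300/21 ≈ 1.5063e+7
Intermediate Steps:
m(O, d) = 15 + 3*O (m(O, d) = 3*((-5 + 6)*(5 + O)) = 3*(1*(5 + O)) = 3*(5 + O) = 15 + 3*O)
E(A, G) = 2*A/(39 + G) (E(A, G) = (A + A)/(G + (15 + 3*8)) = (2*A)/(G + (15 + 24)) = (2*A)/(G + 39) = (2*A)/(39 + G) = 2*A/(39 + G))
(E(-2 - 1*(-25), -18) + 4857)*(-1871 + 4971) = (2*(-2 - 1*(-25))/(39 - 18) + 4857)*(-1871 + 4971) = (2*(-2 + 25)/21 + 4857)*3100 = (2*23*(1/21) + 4857)*3100 = (46/21 + 4857)*3100 = (102043/21)*3100 = 316333300/21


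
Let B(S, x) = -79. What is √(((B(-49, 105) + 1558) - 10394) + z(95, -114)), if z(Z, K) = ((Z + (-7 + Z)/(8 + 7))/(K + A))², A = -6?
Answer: I*√28882310831/1800 ≈ 94.416*I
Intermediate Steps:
z(Z, K) = (-7/15 + 16*Z/15)²/(-6 + K)² (z(Z, K) = ((Z + (-7 + Z)/(8 + 7))/(K - 6))² = ((Z + (-7 + Z)/15)/(-6 + K))² = ((Z + (-7 + Z)*(1/15))/(-6 + K))² = ((Z + (-7/15 + Z/15))/(-6 + K))² = ((-7/15 + 16*Z/15)/(-6 + K))² = (-7/15 + 16*Z/15)²/(-6 + K)²)
√(((B(-49, 105) + 1558) - 10394) + z(95, -114)) = √(((-79 + 1558) - 10394) + (-7 + 16*95)²/(225*(-6 - 114)²)) = √((1479 - 10394) + (1/225)*(-7 + 1520)²/(-120)²) = √(-8915 + (1/225)*1513²*(1/14400)) = √(-8915 + (1/225)*2289169*(1/14400)) = √(-8915 + 2289169/3240000) = √(-28882310831/3240000) = I*√28882310831/1800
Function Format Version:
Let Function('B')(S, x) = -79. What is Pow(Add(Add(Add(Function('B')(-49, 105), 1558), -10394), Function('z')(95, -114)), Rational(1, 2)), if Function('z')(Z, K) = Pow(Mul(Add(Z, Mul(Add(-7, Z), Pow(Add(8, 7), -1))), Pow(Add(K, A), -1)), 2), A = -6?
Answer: Mul(Rational(1, 1800), I, Pow(28882310831, Rational(1, 2))) ≈ Mul(94.416, I)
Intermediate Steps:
Function('z')(Z, K) = Mul(Pow(Add(-6, K), -2), Pow(Add(Rational(-7, 15), Mul(Rational(16, 15), Z)), 2)) (Function('z')(Z, K) = Pow(Mul(Add(Z, Mul(Add(-7, Z), Pow(Add(8, 7), -1))), Pow(Add(K, -6), -1)), 2) = Pow(Mul(Add(Z, Mul(Add(-7, Z), Pow(15, -1))), Pow(Add(-6, K), -1)), 2) = Pow(Mul(Add(Z, Mul(Add(-7, Z), Rational(1, 15))), Pow(Add(-6, K), -1)), 2) = Pow(Mul(Add(Z, Add(Rational(-7, 15), Mul(Rational(1, 15), Z))), Pow(Add(-6, K), -1)), 2) = Pow(Mul(Add(Rational(-7, 15), Mul(Rational(16, 15), Z)), Pow(Add(-6, K), -1)), 2) = Pow(Mul(Pow(Add(-6, K), -1), Add(Rational(-7, 15), Mul(Rational(16, 15), Z))), 2) = Mul(Pow(Add(-6, K), -2), Pow(Add(Rational(-7, 15), Mul(Rational(16, 15), Z)), 2)))
Pow(Add(Add(Add(Function('B')(-49, 105), 1558), -10394), Function('z')(95, -114)), Rational(1, 2)) = Pow(Add(Add(Add(-79, 1558), -10394), Mul(Rational(1, 225), Pow(Add(-7, Mul(16, 95)), 2), Pow(Add(-6, -114), -2))), Rational(1, 2)) = Pow(Add(Add(1479, -10394), Mul(Rational(1, 225), Pow(Add(-7, 1520), 2), Pow(-120, -2))), Rational(1, 2)) = Pow(Add(-8915, Mul(Rational(1, 225), Pow(1513, 2), Rational(1, 14400))), Rational(1, 2)) = Pow(Add(-8915, Mul(Rational(1, 225), 2289169, Rational(1, 14400))), Rational(1, 2)) = Pow(Add(-8915, Rational(2289169, 3240000)), Rational(1, 2)) = Pow(Rational(-28882310831, 3240000), Rational(1, 2)) = Mul(Rational(1, 1800), I, Pow(28882310831, Rational(1, 2)))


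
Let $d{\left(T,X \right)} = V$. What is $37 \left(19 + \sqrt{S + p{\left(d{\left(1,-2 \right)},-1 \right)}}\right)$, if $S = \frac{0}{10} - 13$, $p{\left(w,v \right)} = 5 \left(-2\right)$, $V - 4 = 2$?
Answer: $703 + 37 i \sqrt{23} \approx 703.0 + 177.45 i$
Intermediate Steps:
$V = 6$ ($V = 4 + 2 = 6$)
$d{\left(T,X \right)} = 6$
$p{\left(w,v \right)} = -10$
$S = -13$ ($S = 0 \cdot \frac{1}{10} - 13 = 0 - 13 = -13$)
$37 \left(19 + \sqrt{S + p{\left(d{\left(1,-2 \right)},-1 \right)}}\right) = 37 \left(19 + \sqrt{-13 - 10}\right) = 37 \left(19 + \sqrt{-23}\right) = 37 \left(19 + i \sqrt{23}\right) = 703 + 37 i \sqrt{23}$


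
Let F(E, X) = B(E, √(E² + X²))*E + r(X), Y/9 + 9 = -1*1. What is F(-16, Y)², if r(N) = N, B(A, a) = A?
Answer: 27556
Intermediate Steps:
Y = -90 (Y = -81 + 9*(-1*1) = -81 + 9*(-1) = -81 - 9 = -90)
F(E, X) = X + E² (F(E, X) = E*E + X = E² + X = X + E²)
F(-16, Y)² = (-90 + (-16)²)² = (-90 + 256)² = 166² = 27556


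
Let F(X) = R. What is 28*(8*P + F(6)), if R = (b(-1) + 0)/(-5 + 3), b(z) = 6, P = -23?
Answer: -5236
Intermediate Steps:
R = -3 (R = (6 + 0)/(-5 + 3) = 6/(-2) = 6*(-½) = -3)
F(X) = -3
28*(8*P + F(6)) = 28*(8*(-23) - 3) = 28*(-184 - 3) = 28*(-187) = -5236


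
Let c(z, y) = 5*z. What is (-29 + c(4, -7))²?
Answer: 81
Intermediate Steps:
(-29 + c(4, -7))² = (-29 + 5*4)² = (-29 + 20)² = (-9)² = 81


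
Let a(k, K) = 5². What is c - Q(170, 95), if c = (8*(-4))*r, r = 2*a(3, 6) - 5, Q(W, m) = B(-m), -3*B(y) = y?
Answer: -4415/3 ≈ -1471.7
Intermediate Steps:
B(y) = -y/3
Q(W, m) = m/3 (Q(W, m) = -(-1)*m/3 = m/3)
a(k, K) = 25
r = 45 (r = 2*25 - 5 = 50 - 5 = 45)
c = -1440 (c = (8*(-4))*45 = -32*45 = -1440)
c - Q(170, 95) = -1440 - 95/3 = -4415/3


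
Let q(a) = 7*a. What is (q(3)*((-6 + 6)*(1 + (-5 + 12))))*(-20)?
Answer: 0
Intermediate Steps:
(q(3)*((-6 + 6)*(1 + (-5 + 12))))*(-20) = ((7*3)*((-6 + 6)*(1 + (-5 + 12))))*(-20) = (21*(0*(1 + 7)))*(-20) = (21*(0*8))*(-20) = (21*0)*(-20) = 0*(-20) = 0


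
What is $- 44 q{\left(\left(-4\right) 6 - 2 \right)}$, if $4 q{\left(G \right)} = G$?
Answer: $286$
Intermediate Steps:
$q{\left(G \right)} = \frac{G}{4}$
$- 44 q{\left(\left(-4\right) 6 - 2 \right)} = - 44 \frac{\left(-4\right) 6 - 2}{4} = - 44 \frac{-24 - 2}{4} = - 44 \cdot \frac{1}{4} \left(-26\right) = \left(-44\right) \left(- \frac{13}{2}\right) = 286$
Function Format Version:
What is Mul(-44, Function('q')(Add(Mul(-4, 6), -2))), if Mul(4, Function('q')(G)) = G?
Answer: 286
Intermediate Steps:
Function('q')(G) = Mul(Rational(1, 4), G)
Mul(-44, Function('q')(Add(Mul(-4, 6), -2))) = Mul(-44, Mul(Rational(1, 4), Add(Mul(-4, 6), -2))) = Mul(-44, Mul(Rational(1, 4), Add(-24, -2))) = Mul(-44, Mul(Rational(1, 4), -26)) = Mul(-44, Rational(-13, 2)) = 286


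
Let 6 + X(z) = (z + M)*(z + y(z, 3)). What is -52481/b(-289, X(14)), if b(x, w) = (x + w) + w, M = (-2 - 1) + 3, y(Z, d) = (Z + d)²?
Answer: -52481/8183 ≈ -6.4134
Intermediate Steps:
M = 0 (M = -3 + 3 = 0)
X(z) = -6 + z*(z + (3 + z)²) (X(z) = -6 + (z + 0)*(z + (z + 3)²) = -6 + z*(z + (3 + z)²))
b(x, w) = x + 2*w (b(x, w) = (w + x) + w = x + 2*w)
-52481/b(-289, X(14)) = -52481/(-289 + 2*(-6 + 14² + 14*(3 + 14)²)) = -52481/(-289 + 2*(-6 + 196 + 14*17²)) = -52481/(-289 + 2*(-6 + 196 + 14*289)) = -52481/(-289 + 2*(-6 + 196 + 4046)) = -52481/(-289 + 2*4236) = -52481/(-289 + 8472) = -52481/8183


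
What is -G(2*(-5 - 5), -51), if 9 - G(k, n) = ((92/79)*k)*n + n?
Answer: 89100/79 ≈ 1127.8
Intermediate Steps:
G(k, n) = 9 - n - 92*k*n/79 (G(k, n) = 9 - (((92/79)*k)*n + n) = 9 - (((92*(1/79))*k)*n + n) = 9 - ((92*k/79)*n + n) = 9 - (92*k*n/79 + n) = 9 - (n + 92*k*n/79) = 9 + (-n - 92*k*n/79) = 9 - n - 92*k*n/79)
-G(2*(-5 - 5), -51) = -(9 - 1*(-51) - 92/79*2*(-5 - 5)*(-51)) = -(9 + 51 - 92/79*2*(-10)*(-51)) = -(9 + 51 - 92/79*(-20)*(-51)) = -(9 + 51 - 93840/79) = -1*(-89100/79) = 89100/79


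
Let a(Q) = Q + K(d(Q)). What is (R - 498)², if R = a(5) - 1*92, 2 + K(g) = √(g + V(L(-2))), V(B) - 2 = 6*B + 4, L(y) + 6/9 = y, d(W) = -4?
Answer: (587 - I*√14)² ≈ 3.4456e+5 - 4393.0*I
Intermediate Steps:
L(y) = -⅔ + y
V(B) = 6 + 6*B (V(B) = 2 + (6*B + 4) = 2 + (4 + 6*B) = 6 + 6*B)
K(g) = -2 + √(-10 + g) (K(g) = -2 + √(g + (6 + 6*(-⅔ - 2))) = -2 + √(g + (6 + 6*(-8/3))) = -2 + √(g + (6 - 16)) = -2 + √(g - 10) = -2 + √(-10 + g))
a(Q) = -2 + Q + I*√14 (a(Q) = Q + (-2 + √(-10 - 4)) = Q + (-2 + √(-14)) = Q + (-2 + I*√14) = -2 + Q + I*√14)
R = -89 + I*√14 (R = (-2 + 5 + I*√14) - 1*92 = (3 + I*√14) - 92 = -89 + I*√14 ≈ -89.0 + 3.7417*I)
(R - 498)² = ((-89 + I*√14) - 498)² = (-587 + I*√14)²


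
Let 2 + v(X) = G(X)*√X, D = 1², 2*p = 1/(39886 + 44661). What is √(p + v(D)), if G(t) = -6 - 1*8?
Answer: I*√457484324282/169094 ≈ 4.0*I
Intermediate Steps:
p = 1/169094 (p = 1/(2*(39886 + 44661)) = (½)/84547 = (½)*(1/84547) = 1/169094 ≈ 5.9139e-6)
G(t) = -14 (G(t) = -6 - 8 = -14)
D = 1
v(X) = -2 - 14*√X
√(p + v(D)) = √(1/169094 + (-2 - 14*√1)) = √(1/169094 + (-2 - 14*1)) = √(1/169094 + (-2 - 14)) = √(1/169094 - 16) = √(-2705503/169094) = I*√457484324282/169094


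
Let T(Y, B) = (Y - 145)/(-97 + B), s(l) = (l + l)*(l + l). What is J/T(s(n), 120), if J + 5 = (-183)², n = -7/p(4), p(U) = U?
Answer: -3080528/531 ≈ -5801.4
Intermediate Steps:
n = -7/4 ≈ -1.7500
s(l) = 4*l² (s(l) = (2*l)*(2*l) = 4*l²)
T(Y, B) = (-145 + Y)/(-97 + B)
J = 33484 (J = -5 + (-183)² = -5 + 33489 = 33484)
J/T(s(n), 120) = 33484/(((-145 + 4*(-7/4)²)/(-97 + 120))) = 33484/(((-145 + 4*(49/16))/23)) = 33484/(((-145 + 49/4)/23)) = 33484/(((1/23)*(-531/4))) = 33484/(-531/92) = 33484*(-92/531) = -3080528/531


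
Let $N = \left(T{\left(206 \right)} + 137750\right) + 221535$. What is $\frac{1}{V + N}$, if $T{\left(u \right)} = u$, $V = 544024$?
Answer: $\frac{1}{903515} \approx 1.1068 \cdot 10^{-6}$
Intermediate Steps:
$N = 359491$ ($N = \left(206 + 137750\right) + 221535 = 137956 + 221535 = 359491$)
$\frac{1}{V + N} = \frac{1}{544024 + 359491} = \frac{1}{903515}$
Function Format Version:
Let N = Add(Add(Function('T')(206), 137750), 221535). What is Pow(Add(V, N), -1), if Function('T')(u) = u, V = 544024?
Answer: Rational(1, 903515) ≈ 1.1068e-6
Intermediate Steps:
N = 359491 (N = Add(Add(206, 137750), 221535) = Add(137956, 221535) = 359491)
Pow(Add(V, N), -1) = Pow(Add(544024, 359491), -1) = Pow(903515, -1) = Rational(1, 903515)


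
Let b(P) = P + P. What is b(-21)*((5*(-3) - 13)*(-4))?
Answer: -4704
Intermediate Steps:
b(P) = 2*P
b(-21)*((5*(-3) - 13)*(-4)) = (2*(-21))*((5*(-3) - 13)*(-4)) = -42*(-15 - 13)*(-4) = -(-1176)*(-4) = -42*112 = -4704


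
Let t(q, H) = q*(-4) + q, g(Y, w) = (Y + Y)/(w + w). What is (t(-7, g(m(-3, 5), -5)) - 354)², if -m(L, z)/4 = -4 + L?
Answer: 110889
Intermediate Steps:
m(L, z) = 16 - 4*L (m(L, z) = -4*(-4 + L) = 16 - 4*L)
g(Y, w) = Y/w (g(Y, w) = (2*Y)/((2*w)) = (2*Y)*(1/(2*w)) = Y/w)
t(q, H) = -3*q (t(q, H) = -4*q + q = -3*q)
(t(-7, g(m(-3, 5), -5)) - 354)² = (-3*(-7) - 354)² = (21 - 354)² = (-333)² = 110889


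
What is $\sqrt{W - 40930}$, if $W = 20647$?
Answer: $i \sqrt{20283} \approx 142.42 i$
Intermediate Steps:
$\sqrt{W - 40930} = \sqrt{20647 - 40930} = \sqrt{-20283} = i \sqrt{20283}$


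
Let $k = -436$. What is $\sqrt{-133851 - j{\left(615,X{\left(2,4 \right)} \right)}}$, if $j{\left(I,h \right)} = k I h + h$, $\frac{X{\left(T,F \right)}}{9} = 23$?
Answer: $\sqrt{55370922} \approx 7441.2$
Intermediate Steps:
$X{\left(T,F \right)} = 207$ ($X{\left(T,F \right)} = 9 \cdot 23 = 207$)
$j{\left(I,h \right)} = h - 436 I h$ ($j{\left(I,h \right)} = - 436 I h + h = h - 436 I h$)
$\sqrt{-133851 - j{\left(615,X{\left(2,4 \right)} \right)}} = \sqrt{-133851 - 207 \left(1 - 268140\right)} = \sqrt{-133851 - 207 \left(-268139\right)} = \sqrt{-133851 - -55504773} = \sqrt{-133851 + 55504773} = \sqrt{55370922}$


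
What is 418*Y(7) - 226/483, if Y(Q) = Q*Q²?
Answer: 69249416/483 ≈ 1.4337e+5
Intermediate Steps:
Y(Q) = Q³
418*Y(7) - 226/483 = 418*7³ - 226/483 = 418*343 - 226*1/483 = 143374 - 226/483 = 69249416/483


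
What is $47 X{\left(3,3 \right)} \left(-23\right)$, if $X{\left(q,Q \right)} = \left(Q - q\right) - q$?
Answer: $3243$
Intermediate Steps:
$X{\left(q,Q \right)} = Q - 2 q$
$47 X{\left(3,3 \right)} \left(-23\right) = 47 \left(3 - 6\right) \left(-23\right) = 47 \left(-3\right) \left(-23\right) = \left(-141\right) \left(-23\right) = 3243$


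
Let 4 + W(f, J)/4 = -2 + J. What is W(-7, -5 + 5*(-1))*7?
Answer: -448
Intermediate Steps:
W(f, J) = -24 + 4*J (W(f, J) = -16 + 4*(-2 + J) = -16 + (-8 + 4*J) = -24 + 4*J)
W(-7, -5 + 5*(-1))*7 = (-24 + 4*(-5 + 5*(-1)))*7 = (-24 + 4*(-5 - 5))*7 = (-24 + 4*(-10))*7 = (-24 - 40)*7 = -64*7 = -448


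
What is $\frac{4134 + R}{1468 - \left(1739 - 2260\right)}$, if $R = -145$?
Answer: $\frac{3989}{1989} \approx 2.0055$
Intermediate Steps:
$\frac{4134 + R}{1468 - \left(1739 - 2260\right)} = \frac{4134 - 145}{1468 - \left(1739 - 2260\right)} = \frac{3989}{1468 - -521} = \frac{3989}{1468 + 521} = \frac{3989}{1989}$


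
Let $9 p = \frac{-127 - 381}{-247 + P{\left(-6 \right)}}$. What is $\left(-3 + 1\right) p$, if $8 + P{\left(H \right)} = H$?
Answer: $- \frac{1016}{2349} \approx -0.43252$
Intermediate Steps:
$P{\left(H \right)} = -8 + H$
$p = \frac{508}{2349}$ ($p = \frac{\left(-127 - 381\right) \frac{1}{-247 - 14}}{9} = \frac{\left(-508\right) \frac{1}{-247 - 14}}{9} = \frac{\left(-508\right) \frac{1}{-261}}{9} = \frac{\left(-508\right) \left(- \frac{1}{261}\right)}{9} = \frac{1}{9} \cdot \frac{508}{261} = \frac{508}{2349} \approx 0.21626$)
$\left(-3 + 1\right) p = \left(-3 + 1\right) \frac{508}{2349} = \left(-2\right) \frac{508}{2349} = - \frac{1016}{2349}$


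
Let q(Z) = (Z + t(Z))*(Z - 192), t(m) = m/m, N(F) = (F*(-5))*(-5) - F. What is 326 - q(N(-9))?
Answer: -87394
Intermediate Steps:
N(F) = 24*F (N(F) = -5*F*(-5) - F = 25*F - F = 24*F)
t(m) = 1
q(Z) = (1 + Z)*(-192 + Z) (q(Z) = (Z + 1)*(Z - 192) = (1 + Z)*(-192 + Z))
326 - q(N(-9)) = 326 - (-192 + (24*(-9))**2 - 4584*(-9)) = 326 - (-192 + (-216)**2 - 191*(-216)) = 326 - (-192 + 46656 + 41256) = 326 - 1*87720 = 326 - 87720 = -87394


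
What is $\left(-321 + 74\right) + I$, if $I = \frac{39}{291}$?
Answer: $- \frac{23946}{97} \approx -246.87$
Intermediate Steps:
$I = \frac{13}{97}$ ($I = 39 \cdot \frac{1}{291} = \frac{13}{97} \approx 0.13402$)
$\left(-321 + 74\right) + I = \left(-321 + 74\right) + \frac{13}{97} = -247 + \frac{13}{97} = - \frac{23946}{97}$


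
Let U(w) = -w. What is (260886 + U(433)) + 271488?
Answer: 531941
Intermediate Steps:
(260886 + U(433)) + 271488 = (260886 - 1*433) + 271488 = (260886 - 433) + 271488 = 260453 + 271488 = 531941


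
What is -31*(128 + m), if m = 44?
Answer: -5332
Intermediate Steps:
-31*(128 + m) = -31*(128 + 44) = -31*172 = -5332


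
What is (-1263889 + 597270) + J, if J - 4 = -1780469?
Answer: -2447084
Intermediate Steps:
J = -1780465 (J = 4 - 1780469 = -1780465)
(-1263889 + 597270) + J = (-1263889 + 597270) - 1780465 = -666619 - 1780465 = -2447084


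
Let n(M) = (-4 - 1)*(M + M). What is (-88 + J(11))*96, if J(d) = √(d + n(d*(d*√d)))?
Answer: -8448 + 96*√(11 - 1210*√11) ≈ -8448.0 + 6073.2*I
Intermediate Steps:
n(M) = -10*M
J(d) = √(d - 10*d^(5/2)) (J(d) = √(d - 10*d*d*√d) = √(d - 10*d*d^(3/2)) = √(d - 10*d^(5/2)))
(-88 + J(11))*96 = (-88 + √(11 - 1210*√11))*96 = -8448 + 96*√(11 - 1210*√11)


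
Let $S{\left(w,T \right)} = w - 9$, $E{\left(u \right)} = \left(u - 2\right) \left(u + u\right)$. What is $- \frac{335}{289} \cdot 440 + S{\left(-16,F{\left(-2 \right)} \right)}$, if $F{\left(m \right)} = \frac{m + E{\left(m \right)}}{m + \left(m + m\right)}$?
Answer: $- \frac{154625}{289} \approx -535.03$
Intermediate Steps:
$E{\left(u \right)} = 2 u \left(-2 + u\right)$ ($E{\left(u \right)} = \left(-2 + u\right) 2 u = 2 u \left(-2 + u\right)$)
$F{\left(m \right)} = \frac{m + 2 m \left(-2 + m\right)}{3 m}$ ($F{\left(m \right)} = \frac{m + 2 m \left(-2 + m\right)}{m + \left(m + m\right)} = \frac{m + 2 m \left(-2 + m\right)}{m + 2 m} = \frac{m + 2 m \left(-2 + m\right)}{3 m}$)
$S{\left(w,T \right)} = -9 + w$
$- \frac{335}{289} \cdot 440 + S{\left(-16,F{\left(-2 \right)} \right)} = - \frac{335}{289} \cdot 440 - 25 = \left(-335\right) \frac{1}{289} \cdot 440 - 25 = \left(- \frac{335}{289}\right) 440 - 25 = - \frac{147400}{289} - 25 = - \frac{154625}{289}$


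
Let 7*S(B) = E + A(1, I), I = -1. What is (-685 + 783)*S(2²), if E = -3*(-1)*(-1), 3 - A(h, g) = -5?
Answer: 70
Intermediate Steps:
A(h, g) = 8 (A(h, g) = 3 - 1*(-5) = 3 + 5 = 8)
E = -3 (E = 3*(-1) = -3)
S(B) = 5/7 (S(B) = (-3 + 8)/7 = (⅐)*5 = 5/7)
(-685 + 783)*S(2²) = (-685 + 783)*(5/7) = 98*(5/7) = 70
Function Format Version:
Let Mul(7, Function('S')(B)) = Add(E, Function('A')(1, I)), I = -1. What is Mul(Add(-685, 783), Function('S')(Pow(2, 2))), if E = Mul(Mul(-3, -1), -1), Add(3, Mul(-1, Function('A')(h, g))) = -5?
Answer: 70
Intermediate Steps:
Function('A')(h, g) = 8 (Function('A')(h, g) = Add(3, Mul(-1, -5)) = Add(3, 5) = 8)
E = -3 (E = Mul(3, -1) = -3)
Function('S')(B) = Rational(5, 7) (Function('S')(B) = Mul(Rational(1, 7), Add(-3, 8)) = Mul(Rational(1, 7), 5) = Rational(5, 7))
Mul(Add(-685, 783), Function('S')(Pow(2, 2))) = Mul(Add(-685, 783), Rational(5, 7)) = Mul(98, Rational(5, 7)) = 70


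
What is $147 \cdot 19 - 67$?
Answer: $2726$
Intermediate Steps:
$147 \cdot 19 - 67 = 2793 - 67 = 2726$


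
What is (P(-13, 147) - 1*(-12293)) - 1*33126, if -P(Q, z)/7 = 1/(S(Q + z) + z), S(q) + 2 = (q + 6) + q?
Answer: -8729034/419 ≈ -20833.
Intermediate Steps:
S(q) = 4 + 2*q (S(q) = -2 + ((q + 6) + q) = -2 + ((6 + q) + q) = -2 + (6 + 2*q) = 4 + 2*q)
P(Q, z) = -7/(4 + 2*Q + 3*z) (P(Q, z) = -7/((4 + 2*(Q + z)) + z) = -7/((4 + (2*Q + 2*z)) + z) = -7/((4 + 2*Q + 2*z) + z) = -7/(4 + 2*Q + 3*z))
(P(-13, 147) - 1*(-12293)) - 1*33126 = (-7/(4 + 2*(-13) + 3*147) - 1*(-12293)) - 1*33126 = (-7/(4 - 26 + 441) + 12293) - 33126 = (-7/419 + 12293) - 33126 = 5150760/419 - 33126 = -8729034/419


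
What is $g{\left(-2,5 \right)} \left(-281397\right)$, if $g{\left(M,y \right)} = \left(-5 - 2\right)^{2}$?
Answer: $-13788453$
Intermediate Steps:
$g{\left(M,y \right)} = 49$ ($g{\left(M,y \right)} = \left(-7\right)^{2} = 49$)
$g{\left(-2,5 \right)} \left(-281397\right) = 49 \left(-281397\right) = -13788453$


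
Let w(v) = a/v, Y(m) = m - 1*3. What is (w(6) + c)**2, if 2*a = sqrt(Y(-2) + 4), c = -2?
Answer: (24 - I)**2/144 ≈ 3.9931 - 0.33333*I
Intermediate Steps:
Y(m) = -3 + m (Y(m) = m - 3 = -3 + m)
a = I/2 (a = sqrt((-3 - 2) + 4)/2 = sqrt(-5 + 4)/2 = sqrt(-1)/2 = I/2 ≈ 0.5*I)
w(v) = I/(2*v) (w(v) = (I/2)/v = I/(2*v))
(w(6) + c)**2 = ((1/2)*I/6 - 2)**2 = ((1/2)*I*(1/6) - 2)**2 = (I/12 - 2)**2 = (-2 + I/12)**2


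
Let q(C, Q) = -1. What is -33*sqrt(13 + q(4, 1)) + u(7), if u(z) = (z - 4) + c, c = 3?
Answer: 6 - 66*sqrt(3) ≈ -108.32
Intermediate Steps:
u(z) = -1 + z (u(z) = (z - 4) + 3 = (-4 + z) + 3 = -1 + z)
-33*sqrt(13 + q(4, 1)) + u(7) = -33*sqrt(13 - 1) + (-1 + 7) = -66*sqrt(3) + 6 = 6 - 66*sqrt(3)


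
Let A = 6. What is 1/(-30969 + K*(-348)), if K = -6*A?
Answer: -1/18441 ≈ -5.4227e-5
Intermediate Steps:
K = -36 (K = -6*6 = -36)
1/(-30969 + K*(-348)) = 1/(-30969 - 36*(-348)) = 1/(-30969 + 12528) = 1/(-18441) = -1/18441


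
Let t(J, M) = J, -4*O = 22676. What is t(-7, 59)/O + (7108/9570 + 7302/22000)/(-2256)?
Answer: 9282734647/12239325648000 ≈ 0.00075844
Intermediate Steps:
O = -5669 (O = -1/4*22676 = -5669)
t(-7, 59)/O + (7108/9570 + 7302/22000)/(-2256) = -7/(-5669) + (7108/9570 + 7302/22000)/(-2256) = -7*(-1/5669) + (7108*(1/9570) + 7302*(1/22000))*(-1/2256) = 7/5669 + (3554/4785 + 3651/11000)*(-1/2256) = 7/5669 + (1028437/957000)*(-1/2256) = 7/5669 - 1028437/2158992000 = 9282734647/12239325648000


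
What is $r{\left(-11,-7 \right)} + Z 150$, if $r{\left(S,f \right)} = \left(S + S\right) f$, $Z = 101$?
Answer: $15304$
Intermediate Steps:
$r{\left(S,f \right)} = 2 S f$
$r{\left(-11,-7 \right)} + Z 150 = 2 \left(-11\right) \left(-7\right) + 101 \cdot 150 = 154 + 15150 = 15304$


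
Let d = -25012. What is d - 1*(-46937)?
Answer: 21925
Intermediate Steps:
d - 1*(-46937) = -25012 - 1*(-46937) = -25012 + 46937 = 21925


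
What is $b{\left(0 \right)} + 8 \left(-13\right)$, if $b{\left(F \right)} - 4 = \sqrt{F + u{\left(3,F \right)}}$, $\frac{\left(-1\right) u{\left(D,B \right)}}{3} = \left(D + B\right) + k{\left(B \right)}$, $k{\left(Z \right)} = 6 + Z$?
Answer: $-100 + 3 i \sqrt{3} \approx -100.0 + 5.1962 i$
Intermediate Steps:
$u{\left(D,B \right)} = -18 - 6 B - 3 D$ ($u{\left(D,B \right)} = - 3 \left(\left(D + B\right) + \left(6 + B\right)\right) = - 3 \left(\left(B + D\right) + \left(6 + B\right)\right) = - 3 \left(6 + D + 2 B\right) = -18 - 6 B - 3 D$)
$b{\left(F \right)} = 4 + \sqrt{-27 - 5 F}$ ($b{\left(F \right)} = 4 + \sqrt{F - \left(27 + 6 F\right)} = 4 + \sqrt{-27 - 5 F}$)
$b{\left(0 \right)} + 8 \left(-13\right) = \left(4 + \sqrt{-27 - 0}\right) + 8 \left(-13\right) = \left(4 + \sqrt{-27 + 0}\right) - 104 = \left(4 + \sqrt{-27}\right) - 104 = \left(4 + 3 i \sqrt{3}\right) - 104 = -100 + 3 i \sqrt{3}$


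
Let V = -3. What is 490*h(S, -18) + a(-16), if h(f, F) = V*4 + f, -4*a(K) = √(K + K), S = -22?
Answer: -16660 - I*√2 ≈ -16660.0 - 1.4142*I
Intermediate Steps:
a(K) = -√2*√K/4 (a(K) = -√(K + K)/4 = -√2*√K/4)
h(f, F) = -12 + f (h(f, F) = -3*4 + f = -12 + f)
490*h(S, -18) + a(-16) = 490*(-12 - 22) - √2*√(-16)/4 = 490*(-34) - √2*4*I/4 = -16660 - I*√2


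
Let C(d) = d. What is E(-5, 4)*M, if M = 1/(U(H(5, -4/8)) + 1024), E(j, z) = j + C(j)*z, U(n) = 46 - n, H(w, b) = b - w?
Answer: -50/2151 ≈ -0.023245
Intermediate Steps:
E(j, z) = j + j*z
M = 2/2151 (M = 1/((46 - (-4/8 - 1*5)) + 1024) = 1/((46 - (-4*⅛ - 5)) + 1024) = 1/((46 - (-½ - 5)) + 1024) = 1/((46 - 1*(-11/2)) + 1024) = 1/((46 + 11/2) + 1024) = 1/(103/2 + 1024) = 1/(2151/2) = 2/2151 ≈ 0.00092980)
E(-5, 4)*M = -5*(1 + 4)*(2/2151) = -5*5*(2/2151) = -25*2/2151 = -50/2151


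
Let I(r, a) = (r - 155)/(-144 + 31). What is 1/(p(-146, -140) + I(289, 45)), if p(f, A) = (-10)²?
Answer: 113/11166 ≈ 0.010120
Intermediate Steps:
p(f, A) = 100
I(r, a) = 155/113 - r/113 (I(r, a) = (-155 + r)/(-113) = (-155 + r)*(-1/113) = 155/113 - r/113)
1/(p(-146, -140) + I(289, 45)) = 1/(100 + (155/113 - 1/113*289)) = 1/(100 + (155/113 - 289/113)) = 1/(100 - 134/113) = 1/(11166/113) = 113/11166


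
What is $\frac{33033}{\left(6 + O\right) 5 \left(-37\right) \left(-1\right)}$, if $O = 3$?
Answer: $\frac{11011}{555} \approx 19.84$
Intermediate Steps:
$\frac{33033}{\left(6 + O\right) 5 \left(-37\right) \left(-1\right)} = \frac{33033}{\left(6 + 3\right) 5 \left(-37\right) \left(-1\right)} = \frac{33033}{9 \cdot 5 \left(-37\right) \left(-1\right)} = \frac{33033}{45 \left(-37\right) \left(-1\right)} = \frac{33033}{\left(-1665\right) \left(-1\right)} = \frac{33033}{1665} = 33033 \cdot \frac{1}{1665} = \frac{11011}{555}$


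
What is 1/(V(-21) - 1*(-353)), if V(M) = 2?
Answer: 1/355 ≈ 0.0028169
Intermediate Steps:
1/(V(-21) - 1*(-353)) = 1/(2 - 1*(-353)) = 1/(2 + 353) = 1/355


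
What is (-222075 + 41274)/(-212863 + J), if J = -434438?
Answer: 60267/215767 ≈ 0.27931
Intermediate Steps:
(-222075 + 41274)/(-212863 + J) = (-222075 + 41274)/(-212863 - 434438) = -180801/(-647301) = -180801*(-1/647301) = 60267/215767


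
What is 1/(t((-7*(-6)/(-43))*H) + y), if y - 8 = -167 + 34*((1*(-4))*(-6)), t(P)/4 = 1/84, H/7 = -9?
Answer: 21/13798 ≈ 0.0015220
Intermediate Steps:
H = -63 (H = 7*(-9) = -63)
t(P) = 1/21 (t(P) = 4/84 = 4*(1/84) = 1/21)
y = 657 (y = 8 + (-167 + 34*((1*(-4))*(-6))) = 8 + (-167 + 34*(-4*(-6))) = 8 + (-167 + 34*24) = 8 + (-167 + 816) = 8 + 649 = 657)
1/(t((-7*(-6)/(-43))*H) + y) = 1/(1/21 + 657) = 1/(13798/21) = 21/13798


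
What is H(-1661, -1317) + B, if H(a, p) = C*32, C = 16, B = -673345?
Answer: -672833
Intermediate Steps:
H(a, p) = 512 (H(a, p) = 16*32 = 512)
H(-1661, -1317) + B = 512 - 673345 = -672833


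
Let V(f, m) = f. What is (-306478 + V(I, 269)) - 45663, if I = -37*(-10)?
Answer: -351771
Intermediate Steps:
I = 370
(-306478 + V(I, 269)) - 45663 = (-306478 + 370) - 45663 = -306108 - 45663 = -351771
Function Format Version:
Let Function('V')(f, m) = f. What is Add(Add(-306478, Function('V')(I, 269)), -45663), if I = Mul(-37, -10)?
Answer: -351771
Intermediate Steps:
I = 370
Add(Add(-306478, Function('V')(I, 269)), -45663) = Add(Add(-306478, 370), -45663) = Add(-306108, -45663) = -351771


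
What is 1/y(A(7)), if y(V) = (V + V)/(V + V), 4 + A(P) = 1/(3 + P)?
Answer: 1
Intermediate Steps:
A(P) = -4 + 1/(3 + P)
y(V) = 1 (y(V) = (2*V)/((2*V)) = (2*V)*(1/(2*V)) = 1)
1/y(A(7)) = 1/1 = 1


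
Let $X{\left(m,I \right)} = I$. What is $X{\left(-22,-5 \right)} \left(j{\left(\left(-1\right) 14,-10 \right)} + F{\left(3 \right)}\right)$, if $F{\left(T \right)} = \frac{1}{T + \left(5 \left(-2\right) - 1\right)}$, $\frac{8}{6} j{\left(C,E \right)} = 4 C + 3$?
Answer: $\frac{1595}{8} \approx 199.38$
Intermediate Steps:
$j{\left(C,E \right)} = \frac{9}{4} + 3 C$ ($j{\left(C,E \right)} = \frac{3 \left(4 C + 3\right)}{4} = \frac{3 \left(3 + 4 C\right)}{4} = \frac{9}{4} + 3 C$)
$F{\left(T \right)} = \frac{1}{-11 + T}$ ($F{\left(T \right)} = \frac{1}{T - 11} = \frac{1}{-11 + T}$)
$X{\left(-22,-5 \right)} \left(j{\left(\left(-1\right) 14,-10 \right)} + F{\left(3 \right)}\right) = - 5 \left(\left(\frac{9}{4} + 3 \left(\left(-1\right) 14\right)\right) + \frac{1}{-11 + 3}\right) = - 5 \left(\left(\frac{9}{4} + 3 \left(-14\right)\right) + \frac{1}{-8}\right) = - 5 \left(\left(\frac{9}{4} - 42\right) - \frac{1}{8}\right) = - 5 \left(- \frac{159}{4} - \frac{1}{8}\right) = \left(-5\right) \left(- \frac{319}{8}\right) = \frac{1595}{8}$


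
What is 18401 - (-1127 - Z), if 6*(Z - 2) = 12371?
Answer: 129551/6 ≈ 21592.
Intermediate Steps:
Z = 12383/6 (Z = 2 + (⅙)*12371 = 2 + 12371/6 = 12383/6 ≈ 2063.8)
18401 - (-1127 - Z) = 18401 - (-1127 - 1*12383/6) = 18401 - (-1127 - 12383/6) = 18401 - 1*(-19145/6) = 18401 + 19145/6 = 129551/6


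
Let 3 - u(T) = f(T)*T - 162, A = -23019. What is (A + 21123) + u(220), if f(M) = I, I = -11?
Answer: 689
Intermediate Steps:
f(M) = -11
u(T) = 165 + 11*T (u(T) = 3 - (-11*T - 162) = 3 - (-162 - 11*T) = 3 + (162 + 11*T) = 165 + 11*T)
(A + 21123) + u(220) = (-23019 + 21123) + (165 + 11*220) = -1896 + (165 + 2420) = -1896 + 2585 = 689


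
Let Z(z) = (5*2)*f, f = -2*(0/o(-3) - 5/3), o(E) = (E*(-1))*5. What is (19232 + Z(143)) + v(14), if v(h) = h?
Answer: 57838/3 ≈ 19279.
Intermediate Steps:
o(E) = -5*E (o(E) = -E*5 = -5*E)
f = 10/3 (f = -2*(0/((-5*(-3))) - 5/3) = -2*(0/15 - 5*⅓) = -2*(0*(1/15) - 5/3) = -2*(0 - 5/3) = -2*(-5/3) = 10/3 ≈ 3.3333)
Z(z) = 100/3 (Z(z) = (5*2)*(10/3) = 10*(10/3) = 100/3)
(19232 + Z(143)) + v(14) = (19232 + 100/3) + 14 = 57796/3 + 14 = 57838/3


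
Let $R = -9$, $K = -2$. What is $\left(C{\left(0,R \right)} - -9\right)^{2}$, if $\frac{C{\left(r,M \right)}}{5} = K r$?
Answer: $81$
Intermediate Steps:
$C{\left(r,M \right)} = - 10 r$ ($C{\left(r,M \right)} = 5 \left(- 2 r\right) = - 10 r$)
$\left(C{\left(0,R \right)} - -9\right)^{2} = \left(\left(-10\right) 0 - -9\right)^{2} = \left(0 + \left(-20 + 29\right)\right)^{2} = \left(0 + 9\right)^{2} = 9^{2} = 81$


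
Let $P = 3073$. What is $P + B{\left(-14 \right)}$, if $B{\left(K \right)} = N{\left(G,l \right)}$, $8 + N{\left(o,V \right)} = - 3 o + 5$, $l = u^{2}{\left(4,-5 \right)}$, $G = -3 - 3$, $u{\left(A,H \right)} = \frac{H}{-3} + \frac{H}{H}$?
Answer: $3088$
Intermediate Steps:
$u{\left(A,H \right)} = 1 - \frac{H}{3}$ ($u{\left(A,H \right)} = H \left(- \frac{1}{3}\right) + 1 = - \frac{H}{3} + 1 = 1 - \frac{H}{3}$)
$G = -6$ ($G = -3 - 3 = -6$)
$l = \frac{64}{9}$ ($l = \left(1 - - \frac{5}{3}\right)^{2} = \left(1 + \frac{5}{3}\right)^{2} = \left(\frac{8}{3}\right)^{2} = \frac{64}{9} \approx 7.1111$)
$N{\left(o,V \right)} = -3 - 3 o$ ($N{\left(o,V \right)} = -8 - \left(-5 + 3 o\right) = -3 - 3 o$)
$B{\left(K \right)} = 15$ ($B{\left(K \right)} = -3 - -18 = -3 + 18 = 15$)
$P + B{\left(-14 \right)} = 3073 + 15 = 3088$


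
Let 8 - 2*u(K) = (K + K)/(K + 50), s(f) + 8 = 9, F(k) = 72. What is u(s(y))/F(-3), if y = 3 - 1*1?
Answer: 203/3672 ≈ 0.055283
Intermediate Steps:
y = 2 (y = 3 - 1 = 2)
s(f) = 1 (s(f) = -8 + 9 = 1)
u(K) = 4 - K/(50 + K) (u(K) = 4 - (K + K)/(2*(K + 50)) = 4 - 2*K/(2*(50 + K)) = 4 - K/(50 + K))
u(s(y))/F(-3) = ((200 + 3*1)/(50 + 1))/72 = ((200 + 3)/51)*(1/72) = ((1/51)*203)*(1/72) = (203/51)*(1/72) = 203/3672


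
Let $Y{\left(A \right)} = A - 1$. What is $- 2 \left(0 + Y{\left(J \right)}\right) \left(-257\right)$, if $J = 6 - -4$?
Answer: $4626$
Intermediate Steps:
$J = 10$ ($J = 6 + 4 = 10$)
$Y{\left(A \right)} = -1 + A$
$- 2 \left(0 + Y{\left(J \right)}\right) \left(-257\right) = - 2 \left(0 + \left(-1 + 10\right)\right) \left(-257\right) = - 2 \left(0 + 9\right) \left(-257\right) = \left(-2\right) 9 \left(-257\right) = \left(-18\right) \left(-257\right) = 4626$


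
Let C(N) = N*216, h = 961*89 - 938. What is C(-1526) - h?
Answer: -414207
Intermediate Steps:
h = 84591 (h = 85529 - 938 = 84591)
C(N) = 216*N
C(-1526) - h = 216*(-1526) - 1*84591 = -329616 - 84591 = -414207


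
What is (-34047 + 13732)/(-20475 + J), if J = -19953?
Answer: 20315/40428 ≈ 0.50250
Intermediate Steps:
(-34047 + 13732)/(-20475 + J) = (-34047 + 13732)/(-20475 - 19953) = -20315/(-40428) = -20315*(-1/40428) = 20315/40428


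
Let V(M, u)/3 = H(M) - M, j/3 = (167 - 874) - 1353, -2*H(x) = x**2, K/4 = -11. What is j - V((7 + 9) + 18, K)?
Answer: -4344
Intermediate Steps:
K = -44 (K = 4*(-11) = -44)
H(x) = -x**2/2
j = -6180 (j = 3*((167 - 874) - 1353) = 3*(-707 - 1353) = 3*(-2060) = -6180)
V(M, u) = -3*M - 3*M**2/2 (V(M, u) = 3*(-M**2/2 - M) = 3*(-M - M**2/2) = -3*M - 3*M**2/2)
j - V((7 + 9) + 18, K) = -6180 - 3*((7 + 9) + 18)*(-2 - ((7 + 9) + 18))/2 = -6180 - 3*(16 + 18)*(-2 - (16 + 18))/2 = -6180 - 3*34*(-2 - 1*34)/2 = -6180 - 3*34*(-2 - 34)/2 = -6180 - 3*34*(-36)/2 = -6180 - 1*(-1836) = -6180 + 1836 = -4344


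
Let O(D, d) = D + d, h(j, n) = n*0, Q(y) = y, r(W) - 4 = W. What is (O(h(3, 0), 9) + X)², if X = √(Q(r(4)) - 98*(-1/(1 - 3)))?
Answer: (9 + I*√41)² ≈ 40.0 + 115.26*I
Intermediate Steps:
r(W) = 4 + W
h(j, n) = 0
X = I*√41 (X = √((4 + 4) - 98*(-1/(1 - 3))) = √(8 - 98/((-2*(-1)))) = √(8 - 98/2) = √(8 - 98*½) = √(8 - 49) = √(-41) = I*√41 ≈ 6.4031*I)
(O(h(3, 0), 9) + X)² = ((0 + 9) + I*√41)² = (9 + I*√41)²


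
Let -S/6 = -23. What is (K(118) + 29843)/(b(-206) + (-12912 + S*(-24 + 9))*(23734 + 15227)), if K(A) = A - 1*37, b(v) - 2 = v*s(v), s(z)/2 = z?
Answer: -7481/145907207 ≈ -5.1272e-5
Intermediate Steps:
S = 138 (S = -6*(-23) = 138)
s(z) = 2*z
b(v) = 2 + 2*v² (b(v) = 2 + v*(2*v) = 2 + 2*v²)
K(A) = -37 + A (K(A) = A - 37 = -37 + A)
(K(118) + 29843)/(b(-206) + (-12912 + S*(-24 + 9))*(23734 + 15227)) = ((-37 + 118) + 29843)/((2 + 2*(-206)²) + (-12912 + 138*(-24 + 9))*(23734 + 15227)) = (81 + 29843)/((2 + 2*42436) + (-12912 + 138*(-15))*38961) = 29924/((2 + 84872) + (-12912 - 2070)*38961) = 29924/(84874 - 14982*38961) = 29924/(84874 - 583713702) = 29924/(-583628828) = 29924*(-1/583628828) = -7481/145907207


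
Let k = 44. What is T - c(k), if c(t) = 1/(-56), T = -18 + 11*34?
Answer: 19937/56 ≈ 356.02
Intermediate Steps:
T = 356 (T = -18 + 374 = 356)
c(t) = -1/56
T - c(k) = 356 - 1*(-1/56) = 356 + 1/56 = 19937/56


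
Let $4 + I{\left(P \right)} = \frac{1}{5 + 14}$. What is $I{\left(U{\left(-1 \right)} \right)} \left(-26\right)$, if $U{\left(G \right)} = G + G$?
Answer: $\frac{1950}{19} \approx 102.63$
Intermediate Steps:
$U{\left(G \right)} = 2 G$
$I{\left(P \right)} = - \frac{75}{19}$ ($I{\left(P \right)} = -4 + \frac{1}{5 + 14} = -4 + \frac{1}{19} = - \frac{75}{19}$)
$I{\left(U{\left(-1 \right)} \right)} \left(-26\right) = \left(- \frac{75}{19}\right) \left(-26\right) = \frac{1950}{19}$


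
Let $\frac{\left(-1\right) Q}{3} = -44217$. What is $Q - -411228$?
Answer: $543879$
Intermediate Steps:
$Q = 132651$ ($Q = \left(-3\right) \left(-44217\right) = 132651$)
$Q - -411228 = 132651 - -411228 = 132651 + 411228 = 543879$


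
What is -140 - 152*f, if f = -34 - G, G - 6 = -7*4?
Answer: 1684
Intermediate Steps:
G = -22 (G = 6 - 7*4 = 6 - 28 = -22)
f = -12 (f = -34 - 1*(-22) = -34 + 22 = -12)
-140 - 152*f = -140 - 152*(-12) = -140 + 1824 = 1684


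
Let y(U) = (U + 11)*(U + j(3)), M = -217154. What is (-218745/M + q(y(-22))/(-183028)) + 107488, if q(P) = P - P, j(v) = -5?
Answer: 23341667897/217154 ≈ 1.0749e+5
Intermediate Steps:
y(U) = (-5 + U)*(11 + U) (y(U) = (U + 11)*(U - 5) = (11 + U)*(-5 + U) = (-5 + U)*(11 + U))
q(P) = 0
(-218745/M + q(y(-22))/(-183028)) + 107488 = (-218745/(-217154) + 0/(-183028)) + 107488 = (-218745*(-1/217154) + 0*(-1/183028)) + 107488 = (218745/217154 + 0) + 107488 = 218745/217154 + 107488 = 23341667897/217154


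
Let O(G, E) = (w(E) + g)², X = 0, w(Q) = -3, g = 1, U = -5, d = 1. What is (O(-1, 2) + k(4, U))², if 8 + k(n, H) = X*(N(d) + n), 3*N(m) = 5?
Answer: 16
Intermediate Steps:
N(m) = 5/3 (N(m) = (⅓)*5 = 5/3)
O(G, E) = 4 (O(G, E) = (-3 + 1)² = (-2)² = 4)
k(n, H) = -8 (k(n, H) = -8 + 0*(5/3 + n) = -8 + 0 = -8)
(O(-1, 2) + k(4, U))² = (4 - 8)² = (-4)² = 16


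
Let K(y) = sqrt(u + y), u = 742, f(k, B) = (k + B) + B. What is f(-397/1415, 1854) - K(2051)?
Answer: 5246423/1415 - 7*sqrt(57) ≈ 3654.9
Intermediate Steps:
f(k, B) = k + 2*B (f(k, B) = (B + k) + B = k + 2*B)
K(y) = sqrt(742 + y)
f(-397/1415, 1854) - K(2051) = (-397/1415 + 2*1854) - sqrt(742 + 2051) = (-397*1/1415 + 3708) - sqrt(2793) = (-397/1415 + 3708) - 7*sqrt(57) = 5246423/1415 - 7*sqrt(57)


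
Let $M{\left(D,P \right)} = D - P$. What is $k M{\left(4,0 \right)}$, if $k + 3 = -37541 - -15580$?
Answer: $-87856$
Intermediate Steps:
$k = -21964$ ($k = -3 - 21961 = -21964$)
$k M{\left(4,0 \right)} = - 21964 \left(4 - 0\right) = - 21964 \left(4 + 0\right) = \left(-21964\right) 4 = -87856$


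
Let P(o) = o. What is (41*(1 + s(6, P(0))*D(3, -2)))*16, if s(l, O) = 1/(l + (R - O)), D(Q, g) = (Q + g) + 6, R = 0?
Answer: 4264/3 ≈ 1421.3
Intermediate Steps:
D(Q, g) = 6 + Q + g
s(l, O) = 1/(l - O) (s(l, O) = 1/(l + (0 - O)) = 1/(l - O))
(41*(1 + s(6, P(0))*D(3, -2)))*16 = (41*(1 + (6 + 3 - 2)/(6 - 1*0)))*16 = (41*(1 + 7/(6 + 0)))*16 = (41*(1 + 7/6))*16 = (41*(13/6))*16 = (533/6)*16 = 4264/3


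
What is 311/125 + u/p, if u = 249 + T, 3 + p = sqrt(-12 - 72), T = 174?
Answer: 2*(-25971*I + 311*sqrt(21))/(125*(2*sqrt(21) + 3*I)) ≈ -11.157 - 41.687*I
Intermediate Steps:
p = -3 + 2*I*sqrt(21) (p = -3 + sqrt(-12 - 72) = -3 + sqrt(-84) = -3 + 2*I*sqrt(21) ≈ -3.0 + 9.1651*I)
u = 423 (u = 249 + 174 = 423)
311/125 + u/p = 311/125 + 423/(-3 + 2*I*sqrt(21))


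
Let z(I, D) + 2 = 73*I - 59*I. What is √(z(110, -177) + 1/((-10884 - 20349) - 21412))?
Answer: √4262560833805/52645 ≈ 39.217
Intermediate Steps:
z(I, D) = -2 + 14*I (z(I, D) = -2 + (73*I - 59*I) = -2 + 14*I)
√(z(110, -177) + 1/((-10884 - 20349) - 21412)) = √((-2 + 14*110) + 1/((-10884 - 20349) - 21412)) = √((-2 + 1540) + 1/(-31233 - 21412)) = √(1538 + 1/(-52645)) = √(1538 - 1/52645) = √(80968009/52645) = √4262560833805/52645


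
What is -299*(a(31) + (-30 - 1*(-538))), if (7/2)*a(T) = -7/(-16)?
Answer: -1215435/8 ≈ -1.5193e+5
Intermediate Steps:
a(T) = ⅛ (a(T) = 2*(-7/(-16))/7 = 2*(-7*(-1/16))/7 = (2/7)*(7/16) = ⅛)
-299*(a(31) + (-30 - 1*(-538))) = -299*(⅛ + (-30 - 1*(-538))) = -299*(⅛ + (-30 + 538)) = -299*(⅛ + 508) = -299*4065/8 = -1215435/8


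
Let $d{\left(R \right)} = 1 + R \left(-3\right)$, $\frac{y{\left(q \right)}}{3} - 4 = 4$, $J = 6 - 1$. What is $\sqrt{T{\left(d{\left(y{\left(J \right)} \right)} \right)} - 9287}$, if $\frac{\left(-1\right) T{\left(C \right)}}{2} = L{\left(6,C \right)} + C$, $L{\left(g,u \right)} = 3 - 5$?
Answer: $i \sqrt{9141} \approx 95.609 i$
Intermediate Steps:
$J = 5$ ($J = 6 - 1 = 5$)
$L{\left(g,u \right)} = -2$
$y{\left(q \right)} = 24$ ($y{\left(q \right)} = 12 + 3 \cdot 4 = 12 + 12 = 24$)
$d{\left(R \right)} = 1 - 3 R$
$T{\left(C \right)} = 4 - 2 C$ ($T{\left(C \right)} = - 2 \left(-2 + C\right) = 4 - 2 C$)
$\sqrt{T{\left(d{\left(y{\left(J \right)} \right)} \right)} - 9287} = \sqrt{\left(4 - 2 \left(1 - 72\right)\right) - 9287} = \sqrt{\left(4 - -142\right) - 9287} = \sqrt{\left(4 + 142\right) - 9287} = \sqrt{146 - 9287} = \sqrt{-9141} = i \sqrt{9141}$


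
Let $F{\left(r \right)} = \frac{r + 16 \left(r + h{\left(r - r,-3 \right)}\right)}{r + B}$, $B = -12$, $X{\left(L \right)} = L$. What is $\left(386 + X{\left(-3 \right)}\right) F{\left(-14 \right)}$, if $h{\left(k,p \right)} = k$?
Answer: $\frac{45577}{13} \approx 3505.9$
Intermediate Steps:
$F{\left(r \right)} = \frac{17 r}{-12 + r}$ ($F{\left(r \right)} = \frac{r + 16 \left(r + \left(r - r\right)\right)}{r - 12} = \frac{r + 16 \left(r + 0\right)}{-12 + r} = \frac{r + 16 r}{-12 + r} = \frac{17 r}{-12 + r}$)
$\left(386 + X{\left(-3 \right)}\right) F{\left(-14 \right)} = \left(386 - 3\right) 17 \left(-14\right) \frac{1}{-12 - 14} = 383 \cdot 17 \left(-14\right) \frac{1}{-26} = 383 \cdot 17 \left(-14\right) \left(- \frac{1}{26}\right) = 383 \cdot \frac{119}{13} = \frac{45577}{13}$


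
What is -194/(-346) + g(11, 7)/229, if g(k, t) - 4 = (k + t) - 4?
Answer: 25327/39617 ≈ 0.63930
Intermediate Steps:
g(k, t) = k + t (g(k, t) = 4 + ((k + t) - 4) = 4 + (-4 + k + t) = k + t)
-194/(-346) + g(11, 7)/229 = -194/(-346) + (11 + 7)/229 = -194*(-1/346) + 18*(1/229) = 97/173 + 18/229 = 25327/39617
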